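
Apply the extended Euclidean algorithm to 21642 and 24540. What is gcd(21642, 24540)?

Repeated division:
24540 = 1*21642 + 2898
21642 = 7*2898 + 1356
2898 = 2*1356 + 186
1356 = 7*186 + 54
186 = 3*54 + 24
54 = 2*24 + 6
24 = 4*6 + 0
gcd(21642, 24540) = 6.
Back-substituting:
6 = 54 − 2·24
6 = −2·186 + 7·54
6 = 7·1356 − 51·186
6 = −51·2898 + 109·1356
6 = 109·21642 − 814·2898
6 = −814·24540 + 923·21642
So 6 = (-814)·24540 + (923)·21642.

6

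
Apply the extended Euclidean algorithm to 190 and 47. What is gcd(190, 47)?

1

Euclidean algorithm:
190 = 4×47 + 2
47 = 23×2 + 1
2 = 2×1 + 0
gcd(190, 47) = 1.
Back-substituting:
1 = 47 − 23·2
1 = −23·190 + 93·47
So 1 = (-23)·190 + (93)·47.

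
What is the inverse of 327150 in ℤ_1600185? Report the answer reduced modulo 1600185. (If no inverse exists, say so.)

no inverse exists

Compute gcd(327150, 1600185):
1600185 = 4×327150 + 291585
327150 = 1×291585 + 35565
291585 = 8×35565 + 7065
35565 = 5×7065 + 240
7065 = 29×240 + 105
240 = 2×105 + 30
105 = 3×30 + 15
30 = 2×15 + 0
Since gcd = 15 > 1, 327150 is not a unit mod 1600185.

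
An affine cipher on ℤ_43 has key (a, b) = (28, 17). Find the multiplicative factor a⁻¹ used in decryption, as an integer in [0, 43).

20

Extended Euclidean algorithm:
43 = 1*28 + 15
28 = 1*15 + 13
15 = 1*13 + 2
13 = 6*2 + 1
2 = 2*1 + 0
gcd = 1, so the inverse exists. Back-substitute:
1 = 13 − 6·2
1 = −6·15 + 7·13
1 = 7·28 − 13·15
1 = −13·43 + 20·28
So 28·20 ≡ 1 (mod 43).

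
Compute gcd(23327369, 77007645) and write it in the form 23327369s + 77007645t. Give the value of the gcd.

13

Apply Euclid's algorithm to 77007645 and 23327369:
77007645 = 3×23327369 + 7025538
23327369 = 3×7025538 + 2250755
7025538 = 3×2250755 + 273273
2250755 = 8×273273 + 64571
273273 = 4×64571 + 14989
64571 = 4×14989 + 4615
14989 = 3×4615 + 1144
4615 = 4×1144 + 39
1144 = 29×39 + 13
39 = 3×13 + 0
gcd(23327369, 77007645) = 13.
Express as a combination:
13 = 1144 − 29·39
13 = −29·4615 + 117·1144
13 = 117·14989 − 380·4615
13 = −380·64571 + 1637·14989
13 = 1637·273273 − 6928·64571
13 = −6928·2250755 + 57061·273273
13 = 57061·7025538 − 178111·2250755
13 = −178111·23327369 + 591394·7025538
13 = 591394·77007645 − 1952293·23327369
So 13 = (591394)·77007645 + (-1952293)·23327369.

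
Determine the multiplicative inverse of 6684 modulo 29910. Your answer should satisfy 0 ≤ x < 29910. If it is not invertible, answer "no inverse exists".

no inverse exists

Compute gcd(6684, 29910):
29910 = 4·6684 + 3174
6684 = 2·3174 + 336
3174 = 9·336 + 150
336 = 2·150 + 36
150 = 4·36 + 6
36 = 6·6 + 0
gcd(6684, 29910) = 6 ≠ 1, so 6684 has no multiplicative inverse modulo 29910.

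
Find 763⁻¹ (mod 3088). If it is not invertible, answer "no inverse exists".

gcd(3088, 763) by repeated division:
3088 = 4·763 + 36
763 = 21·36 + 7
36 = 5·7 + 1
7 = 7·1 + 0
The gcd is 1. Working backward:
1 = 36 − 5·7
1 = −5·763 + 106·36
1 = 106·3088 − 429·763
Thus 763·(-429) ≡ 1 (mod 3088); reducing, -429 mod 3088 = 2659.

2659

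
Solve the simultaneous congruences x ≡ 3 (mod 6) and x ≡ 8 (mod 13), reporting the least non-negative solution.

21

Write x = 3 + 6·k. Then 6·k ≡ 8 − 3 ≡ 5 (mod 13).
Need 6⁻¹ mod 13. Extended Euclid on (13, 6):
13 = 2·6 + 1
6 = 6·1 + 0
Back-substitute:
1 = 13 − 2·6
6⁻¹ ≡ 11 (mod 13), so k ≡ 11·5 ≡ 3 (mod 13).
x = 3 + 6·3 = 21.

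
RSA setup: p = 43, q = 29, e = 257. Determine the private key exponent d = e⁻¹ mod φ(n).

1025

φ(n) = (p−1)(q−1) = 42·28 = 1176.
Need d with 257·d ≡ 1 (mod 1176). Apply the extended Euclidean algorithm:
1176 = 4·257 + 148
257 = 1·148 + 109
148 = 1·109 + 39
109 = 2·39 + 31
39 = 1·31 + 8
31 = 3·8 + 7
8 = 1·7 + 1
7 = 7·1 + 0
Back-substitute:
1 = 8 − 7
1 = −31 + 4·8
1 = 4·39 − 5·31
1 = −5·109 + 14·39
1 = 14·148 − 19·109
1 = −19·257 + 33·148
1 = 33·1176 − 151·257
So 257·(-151) ≡ 1 (mod 1176), hence d ≡ -151 ≡ 1025 (mod 1176).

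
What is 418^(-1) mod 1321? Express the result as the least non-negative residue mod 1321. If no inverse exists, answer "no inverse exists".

Extended Euclidean algorithm:
1321 = 3×418 + 67
418 = 6×67 + 16
67 = 4×16 + 3
16 = 5×3 + 1
3 = 3×1 + 0
gcd = 1, so the inverse exists. Back-substitute:
1 = 16 − 5·3
1 = −5·67 + 21·16
1 = 21·418 − 131·67
1 = −131·1321 + 414·418
So 418·414 ≡ 1 (mod 1321).

414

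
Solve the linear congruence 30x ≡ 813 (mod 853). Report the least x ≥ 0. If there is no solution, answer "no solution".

First find gcd(30, 853):
853 = 28·30 + 13
30 = 2·13 + 4
13 = 3·4 + 1
4 = 4·1 + 0
gcd = 1, so a unique solution mod 853 exists.
Back-substitute for the Bézout coefficients:
1 = 13 − 3·4
1 = −3·30 + 7·13
1 = 7·853 − 199·30
So 30·(-199) ≡ 1 (mod 853), giving 30⁻¹ ≡ 654.
x ≡ 30⁻¹·813 ≡ 654·813 ≡ 283 (mod 853).

283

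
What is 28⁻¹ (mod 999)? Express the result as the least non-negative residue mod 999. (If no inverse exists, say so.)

892

gcd(999, 28) by repeated division:
999 = 35·28 + 19
28 = 1·19 + 9
19 = 2·9 + 1
9 = 9·1 + 0
Since gcd(28, 999) = 1, back-substitute to write 1 as a combination:
1 = 19 − 2·9
1 = −2·28 + 3·19
1 = 3·999 − 107·28
So 28·(-107) ≡ 1 (mod 999), and -107 ≡ 892 (mod 999).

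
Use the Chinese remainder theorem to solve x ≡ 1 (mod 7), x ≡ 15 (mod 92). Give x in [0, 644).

15

Write x = 1 + 7·k. Then 7·k ≡ 15 − 1 ≡ 14 (mod 92).
Need 7⁻¹ mod 92. Extended Euclid on (92, 7):
92 = 13·7 + 1
7 = 7·1 + 0
Back-substitute:
1 = 92 − 13·7
7⁻¹ ≡ 79 (mod 92), so k ≡ 79·14 ≡ 2 (mod 92).
x = 1 + 7·2 = 15.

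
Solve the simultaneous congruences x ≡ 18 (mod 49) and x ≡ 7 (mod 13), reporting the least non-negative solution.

Write x = 18 + 49·k. Then 49·k ≡ 7 − 18 ≡ 2 (mod 13).
Need 49⁻¹ mod 13. Extended Euclid on (13, 10):
13 = 1·10 + 3
10 = 3·3 + 1
3 = 3·1 + 0
Back-substitute:
1 = 10 − 3·3
1 = −3·13 + 4·10
49⁻¹ ≡ 4 (mod 13), so k ≡ 4·2 ≡ 8 (mod 13).
x = 18 + 49·8 = 410.

410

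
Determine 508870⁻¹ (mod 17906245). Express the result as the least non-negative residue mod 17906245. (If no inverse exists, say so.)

no inverse exists

Euclidean algorithm on 17906245, 508870:
17906245 = 35*508870 + 95795
508870 = 5*95795 + 29895
95795 = 3*29895 + 6110
29895 = 4*6110 + 5455
6110 = 1*5455 + 655
5455 = 8*655 + 215
655 = 3*215 + 10
215 = 21*10 + 5
10 = 2*5 + 0
The gcd is 5, not 1, hence no inverse exists.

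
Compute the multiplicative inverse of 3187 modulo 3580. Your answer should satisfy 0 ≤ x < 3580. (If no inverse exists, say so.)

583

gcd(3580, 3187) by repeated division:
3580 = 1*3187 + 393
3187 = 8*393 + 43
393 = 9*43 + 6
43 = 7*6 + 1
6 = 6*1 + 0
gcd = 1, so the inverse exists. Back-substitute:
1 = 43 − 7·6
1 = −7·393 + 64·43
1 = 64·3187 − 519·393
1 = −519·3580 + 583·3187
So 3187·583 ≡ 1 (mod 3580).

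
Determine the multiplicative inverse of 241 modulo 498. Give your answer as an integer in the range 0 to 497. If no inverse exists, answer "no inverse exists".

31

Run Euclid on (498, 241):
498 = 2×241 + 16
241 = 15×16 + 1
16 = 16×1 + 0
gcd = 1, so the inverse exists. Back-substitute:
1 = 241 − 15·16
1 = −15·498 + 31·241
So 241·31 ≡ 1 (mod 498).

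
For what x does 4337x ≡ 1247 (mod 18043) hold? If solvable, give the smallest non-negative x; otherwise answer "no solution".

First find gcd(4337, 18043):
18043 = 4*4337 + 695
4337 = 6*695 + 167
695 = 4*167 + 27
167 = 6*27 + 5
27 = 5*5 + 2
5 = 2*2 + 1
2 = 2*1 + 0
gcd = 1, so a unique solution mod 18043 exists.
Back-substitute for the Bézout coefficients:
1 = 5 − 2·2
1 = −2·27 + 11·5
1 = 11·167 − 68·27
1 = −68·695 + 283·167
1 = 283·4337 − 1766·695
1 = −1766·18043 + 7347·4337
So 4337·(7347) ≡ 1 (mod 18043), giving 4337⁻¹ ≡ 7347.
x ≡ 4337⁻¹·1247 ≡ 7347·1247 ≡ 13908 (mod 18043).

13908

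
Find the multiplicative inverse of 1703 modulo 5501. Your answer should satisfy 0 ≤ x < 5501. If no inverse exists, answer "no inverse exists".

2119

Run Euclid on (5501, 1703):
5501 = 3·1703 + 392
1703 = 4·392 + 135
392 = 2·135 + 122
135 = 1·122 + 13
122 = 9·13 + 5
13 = 2·5 + 3
5 = 1·3 + 2
3 = 1·2 + 1
2 = 2·1 + 0
gcd = 1, so the inverse exists. Back-substitute:
1 = 3 − 2
1 = −5 + 2·3
1 = 2·13 − 5·5
1 = −5·122 + 47·13
1 = 47·135 − 52·122
1 = −52·392 + 151·135
1 = 151·1703 − 656·392
1 = −656·5501 + 2119·1703
So 1703·2119 ≡ 1 (mod 5501).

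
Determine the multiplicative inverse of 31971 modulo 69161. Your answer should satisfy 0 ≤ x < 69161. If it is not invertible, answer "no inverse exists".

61687

Apply the Euclidean algorithm to 69161 and 31971:
69161 = 2*31971 + 5219
31971 = 6*5219 + 657
5219 = 7*657 + 620
657 = 1*620 + 37
620 = 16*37 + 28
37 = 1*28 + 9
28 = 3*9 + 1
9 = 9*1 + 0
gcd = 1, so the inverse exists. Back-substitute:
1 = 28 − 3·9
1 = −3·37 + 4·28
1 = 4·620 − 67·37
1 = −67·657 + 71·620
1 = 71·5219 − 564·657
1 = −564·31971 + 3455·5219
1 = 3455·69161 − 7474·31971
So 31971·(-7474) ≡ 1 (mod 69161), and -7474 ≡ 61687 (mod 69161).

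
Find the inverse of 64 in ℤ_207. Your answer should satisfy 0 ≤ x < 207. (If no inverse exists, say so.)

Extended Euclidean algorithm:
207 = 3×64 + 15
64 = 4×15 + 4
15 = 3×4 + 3
4 = 1×3 + 1
3 = 3×1 + 0
Since gcd(64, 207) = 1, back-substitute to write 1 as a combination:
1 = 4 − 3
1 = −15 + 4·4
1 = 4·64 − 17·15
1 = −17·207 + 55·64
So 64·55 ≡ 1 (mod 207).

55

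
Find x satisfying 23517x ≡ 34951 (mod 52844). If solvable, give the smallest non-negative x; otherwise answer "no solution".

2471

First find gcd(23517, 52844):
52844 = 2*23517 + 5810
23517 = 4*5810 + 277
5810 = 20*277 + 270
277 = 1*270 + 7
270 = 38*7 + 4
7 = 1*4 + 3
4 = 1*3 + 1
3 = 3*1 + 0
gcd = 1, so a unique solution mod 52844 exists.
Back-substitute for the Bézout coefficients:
1 = 4 − 3
1 = −7 + 2·4
1 = 2·270 − 77·7
1 = −77·277 + 79·270
1 = 79·5810 − 1657·277
1 = −1657·23517 + 6707·5810
1 = 6707·52844 − 15071·23517
So 23517·(-15071) ≡ 1 (mod 52844), giving 23517⁻¹ ≡ 37773.
x ≡ 23517⁻¹·34951 ≡ 37773·34951 ≡ 2471 (mod 52844).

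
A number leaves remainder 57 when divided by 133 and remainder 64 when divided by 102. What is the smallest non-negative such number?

Write x = 57 + 133·k. Then 133·k ≡ 64 − 57 ≡ 7 (mod 102).
Need 133⁻¹ mod 102. Extended Euclid on (102, 31):
102 = 3*31 + 9
31 = 3*9 + 4
9 = 2*4 + 1
4 = 4*1 + 0
Back-substitute:
1 = 9 − 2·4
1 = −2·31 + 7·9
1 = 7·102 − 23·31
133⁻¹ ≡ 79 (mod 102), so k ≡ 79·7 ≡ 43 (mod 102).
x = 57 + 133·43 = 5776.

5776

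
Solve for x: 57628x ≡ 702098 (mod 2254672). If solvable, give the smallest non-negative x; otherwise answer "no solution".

no solution

gcd(57628, 2254672):
2254672 = 39×57628 + 7180
57628 = 8×7180 + 188
7180 = 38×188 + 36
188 = 5×36 + 8
36 = 4×8 + 4
8 = 2×4 + 0
gcd = 4, but 4 ∤ 702098, so the congruence has no solution.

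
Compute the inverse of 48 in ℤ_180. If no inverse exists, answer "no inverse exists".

no inverse exists

Euclidean algorithm on 180, 48:
180 = 3*48 + 36
48 = 1*36 + 12
36 = 3*12 + 0
The gcd is 12, not 1, hence no inverse exists.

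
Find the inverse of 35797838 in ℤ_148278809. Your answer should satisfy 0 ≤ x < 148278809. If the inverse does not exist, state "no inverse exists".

Run Euclid on (148278809, 35797838):
148278809 = 4·35797838 + 5087457
35797838 = 7·5087457 + 185639
5087457 = 27·185639 + 75204
185639 = 2·75204 + 35231
75204 = 2·35231 + 4742
35231 = 7·4742 + 2037
4742 = 2·2037 + 668
2037 = 3·668 + 33
668 = 20·33 + 8
33 = 4·8 + 1
8 = 8·1 + 0
Since gcd(35797838, 148278809) = 1, back-substitute to write 1 as a combination:
1 = 33 − 4·8
1 = −4·668 + 81·33
1 = 81·2037 − 247·668
1 = −247·4742 + 575·2037
1 = 575·35231 − 4272·4742
1 = −4272·75204 + 9119·35231
1 = 9119·185639 − 22510·75204
1 = −22510·5087457 + 616889·185639
1 = 616889·35797838 − 4340733·5087457
1 = −4340733·148278809 + 17979821·35797838
So 35797838·17979821 ≡ 1 (mod 148278809).

17979821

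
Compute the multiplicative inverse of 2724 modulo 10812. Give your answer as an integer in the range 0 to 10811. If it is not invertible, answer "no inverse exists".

Compute gcd(2724, 10812):
10812 = 3·2724 + 2640
2724 = 1·2640 + 84
2640 = 31·84 + 36
84 = 2·36 + 12
36 = 3·12 + 0
gcd(2724, 10812) = 12 ≠ 1, so 2724 has no multiplicative inverse modulo 10812.

no inverse exists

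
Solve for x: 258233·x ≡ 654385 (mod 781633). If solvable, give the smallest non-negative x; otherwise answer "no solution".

First find gcd(258233, 781633):
781633 = 3*258233 + 6934
258233 = 37*6934 + 1675
6934 = 4*1675 + 234
1675 = 7*234 + 37
234 = 6*37 + 12
37 = 3*12 + 1
12 = 12*1 + 0
gcd = 1, so a unique solution mod 781633 exists.
Back-substitute for the Bézout coefficients:
1 = 37 − 3·12
1 = −3·234 + 19·37
1 = 19·1675 − 136·234
1 = −136·6934 + 563·1675
1 = 563·258233 − 20967·6934
1 = −20967·781633 + 63464·258233
So 258233·(63464) ≡ 1 (mod 781633), giving 258233⁻¹ ≡ 63464.
x ≡ 258233⁻¹·654385 ≡ 63464·654385 ≡ 165084 (mod 781633).

165084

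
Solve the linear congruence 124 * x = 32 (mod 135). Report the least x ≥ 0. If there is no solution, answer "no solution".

First find gcd(124, 135):
135 = 1*124 + 11
124 = 11*11 + 3
11 = 3*3 + 2
3 = 1*2 + 1
2 = 2*1 + 0
gcd = 1, so a unique solution mod 135 exists.
Back-substitute for the Bézout coefficients:
1 = 3 − 2
1 = −11 + 4·3
1 = 4·124 − 45·11
1 = −45·135 + 49·124
So 124·(49) ≡ 1 (mod 135), giving 124⁻¹ ≡ 49.
x ≡ 124⁻¹·32 ≡ 49·32 ≡ 83 (mod 135).

83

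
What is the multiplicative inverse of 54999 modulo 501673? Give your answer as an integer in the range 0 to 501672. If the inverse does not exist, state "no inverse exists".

Apply the Euclidean algorithm to 501673 and 54999:
501673 = 9×54999 + 6682
54999 = 8×6682 + 1543
6682 = 4×1543 + 510
1543 = 3×510 + 13
510 = 39×13 + 3
13 = 4×3 + 1
3 = 3×1 + 0
The gcd is 1. Working backward:
1 = 13 − 4·3
1 = −4·510 + 157·13
1 = 157·1543 − 475·510
1 = −475·6682 + 2057·1543
1 = 2057·54999 − 16931·6682
1 = −16931·501673 + 154436·54999
So 54999·154436 ≡ 1 (mod 501673).

154436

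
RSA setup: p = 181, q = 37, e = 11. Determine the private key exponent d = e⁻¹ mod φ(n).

φ(n) = (p−1)(q−1) = 180·36 = 6480.
Need d with 11·d ≡ 1 (mod 6480). Apply the extended Euclidean algorithm:
6480 = 589*11 + 1
11 = 11*1 + 0
Back-substitute:
1 = 6480 − 589·11
So 11·(-589) ≡ 1 (mod 6480), hence d ≡ -589 ≡ 5891 (mod 6480).

5891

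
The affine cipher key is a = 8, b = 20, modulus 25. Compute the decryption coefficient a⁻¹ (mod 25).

Apply the Euclidean algorithm to 25 and 8:
25 = 3·8 + 1
8 = 8·1 + 0
Since gcd(8, 25) = 1, back-substitute to write 1 as a combination:
1 = 25 − 3·8
Hence 8⁻¹ ≡ -3 ≡ 22 (mod 25).

22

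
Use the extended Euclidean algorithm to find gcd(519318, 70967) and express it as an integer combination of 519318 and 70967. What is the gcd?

1

Apply Euclid's algorithm to 519318 and 70967:
519318 = 7×70967 + 22549
70967 = 3×22549 + 3320
22549 = 6×3320 + 2629
3320 = 1×2629 + 691
2629 = 3×691 + 556
691 = 1×556 + 135
556 = 4×135 + 16
135 = 8×16 + 7
16 = 2×7 + 2
7 = 3×2 + 1
2 = 2×1 + 0
gcd(519318, 70967) = 1.
Back-substituting:
1 = 7 − 3·2
1 = −3·16 + 7·7
1 = 7·135 − 59·16
1 = −59·556 + 243·135
1 = 243·691 − 302·556
1 = −302·2629 + 1149·691
1 = 1149·3320 − 1451·2629
1 = −1451·22549 + 9855·3320
1 = 9855·70967 − 31016·22549
1 = −31016·519318 + 226967·70967
So 1 = (-31016)·519318 + (226967)·70967.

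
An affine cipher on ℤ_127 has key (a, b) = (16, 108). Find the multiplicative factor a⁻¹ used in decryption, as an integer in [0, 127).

gcd(127, 16) by repeated division:
127 = 7·16 + 15
16 = 1·15 + 1
15 = 15·1 + 0
Since gcd(16, 127) = 1, back-substitute to write 1 as a combination:
1 = 16 − 15
1 = −127 + 8·16
So 16·8 ≡ 1 (mod 127).

8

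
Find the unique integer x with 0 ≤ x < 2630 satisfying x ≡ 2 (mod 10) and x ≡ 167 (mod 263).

Write x = 2 + 10·k. Then 10·k ≡ 167 − 2 ≡ 165 (mod 263).
Need 10⁻¹ mod 263. Extended Euclid on (263, 10):
263 = 26×10 + 3
10 = 3×3 + 1
3 = 3×1 + 0
Back-substitute:
1 = 10 − 3·3
1 = −3·263 + 79·10
10⁻¹ ≡ 79 (mod 263), so k ≡ 79·165 ≡ 148 (mod 263).
x = 2 + 10·148 = 1482.

1482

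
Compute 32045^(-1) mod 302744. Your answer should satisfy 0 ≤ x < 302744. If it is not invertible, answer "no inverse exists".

Compute gcd(32045, 302744):
302744 = 9*32045 + 14339
32045 = 2*14339 + 3367
14339 = 4*3367 + 871
3367 = 3*871 + 754
871 = 1*754 + 117
754 = 6*117 + 52
117 = 2*52 + 13
52 = 4*13 + 0
The gcd is 13, not 1, hence no inverse exists.

no inverse exists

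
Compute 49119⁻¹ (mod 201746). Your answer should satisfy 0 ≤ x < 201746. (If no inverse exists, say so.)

Apply the Euclidean algorithm to 201746 and 49119:
201746 = 4*49119 + 5270
49119 = 9*5270 + 1689
5270 = 3*1689 + 203
1689 = 8*203 + 65
203 = 3*65 + 8
65 = 8*8 + 1
8 = 8*1 + 0
Since gcd(49119, 201746) = 1, back-substitute to write 1 as a combination:
1 = 65 − 8·8
1 = −8·203 + 25·65
1 = 25·1689 − 208·203
1 = −208·5270 + 649·1689
1 = 649·49119 − 6049·5270
1 = −6049·201746 + 24845·49119
So 49119·24845 ≡ 1 (mod 201746).

24845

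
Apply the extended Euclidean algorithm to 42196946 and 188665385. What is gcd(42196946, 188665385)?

Euclidean algorithm:
188665385 = 4*42196946 + 19877601
42196946 = 2*19877601 + 2441744
19877601 = 8*2441744 + 343649
2441744 = 7*343649 + 36201
343649 = 9*36201 + 17840
36201 = 2*17840 + 521
17840 = 34*521 + 126
521 = 4*126 + 17
126 = 7*17 + 7
17 = 2*7 + 3
7 = 2*3 + 1
3 = 3*1 + 0
gcd(42196946, 188665385) = 1.
Back-substituting:
1 = 7 − 2·3
1 = −2·17 + 5·7
1 = 5·126 − 37·17
1 = −37·521 + 153·126
1 = 153·17840 − 5239·521
1 = −5239·36201 + 10631·17840
1 = 10631·343649 − 100918·36201
1 = −100918·2441744 + 717057·343649
1 = 717057·19877601 − 5837374·2441744
1 = −5837374·42196946 + 12391805·19877601
1 = 12391805·188665385 − 55404594·42196946
So 1 = (12391805)·188665385 + (-55404594)·42196946.

1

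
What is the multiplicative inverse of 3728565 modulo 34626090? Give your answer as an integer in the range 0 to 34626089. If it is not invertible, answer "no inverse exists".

Euclidean algorithm on 34626090, 3728565:
34626090 = 9*3728565 + 1069005
3728565 = 3*1069005 + 521550
1069005 = 2*521550 + 25905
521550 = 20*25905 + 3450
25905 = 7*3450 + 1755
3450 = 1*1755 + 1695
1755 = 1*1695 + 60
1695 = 28*60 + 15
60 = 4*15 + 0
Since gcd = 15 > 1, 3728565 is not a unit mod 34626090.

no inverse exists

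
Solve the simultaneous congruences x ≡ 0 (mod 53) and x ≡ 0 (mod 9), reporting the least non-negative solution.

Write x = 0 + 53·k. Then 53·k ≡ 0 − 0 ≡ 0 (mod 9).
Need 53⁻¹ mod 9. Extended Euclid on (9, 8):
9 = 1×8 + 1
8 = 8×1 + 0
Back-substitute:
1 = 9 − 8
53⁻¹ ≡ 8 (mod 9), so k ≡ 8·0 ≡ 0 (mod 9).
x = 0 + 53·0 = 0.

0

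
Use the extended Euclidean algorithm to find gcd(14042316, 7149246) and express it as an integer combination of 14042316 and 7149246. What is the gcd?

6

Repeated division:
14042316 = 1×7149246 + 6893070
7149246 = 1×6893070 + 256176
6893070 = 26×256176 + 232494
256176 = 1×232494 + 23682
232494 = 9×23682 + 19356
23682 = 1×19356 + 4326
19356 = 4×4326 + 2052
4326 = 2×2052 + 222
2052 = 9×222 + 54
222 = 4×54 + 6
54 = 9×6 + 0
gcd(14042316, 7149246) = 6.
Working backward:
6 = 222 − 4·54
6 = −4·2052 + 37·222
6 = 37·4326 − 78·2052
6 = −78·19356 + 349·4326
6 = 349·23682 − 427·19356
6 = −427·232494 + 4192·23682
6 = 4192·256176 − 4619·232494
6 = −4619·6893070 + 124286·256176
6 = 124286·7149246 − 128905·6893070
6 = −128905·14042316 + 253191·7149246
So 6 = (-128905)·14042316 + (253191)·7149246.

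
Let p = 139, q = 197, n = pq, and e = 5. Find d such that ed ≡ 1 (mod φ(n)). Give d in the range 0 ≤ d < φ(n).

16229

φ(n) = (p−1)(q−1) = 138·196 = 27048.
Need d with 5·d ≡ 1 (mod 27048). Apply the extended Euclidean algorithm:
27048 = 5409·5 + 3
5 = 1·3 + 2
3 = 1·2 + 1
2 = 2·1 + 0
Back-substitute:
1 = 3 − 2
1 = −5 + 2·3
1 = 2·27048 − 10819·5
So 5·(-10819) ≡ 1 (mod 27048), hence d ≡ -10819 ≡ 16229 (mod 27048).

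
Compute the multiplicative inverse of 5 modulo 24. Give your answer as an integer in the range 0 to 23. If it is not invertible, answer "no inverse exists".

5

Apply the Euclidean algorithm to 24 and 5:
24 = 4*5 + 4
5 = 1*4 + 1
4 = 4*1 + 0
Since gcd(5, 24) = 1, back-substitute to write 1 as a combination:
1 = 5 − 4
1 = −24 + 5·5
So 5·5 ≡ 1 (mod 24).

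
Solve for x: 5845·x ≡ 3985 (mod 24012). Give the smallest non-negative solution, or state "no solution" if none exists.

First find gcd(5845, 24012):
24012 = 4·5845 + 632
5845 = 9·632 + 157
632 = 4·157 + 4
157 = 39·4 + 1
4 = 4·1 + 0
gcd = 1, so a unique solution mod 24012 exists.
Back-substitute for the Bézout coefficients:
1 = 157 − 39·4
1 = −39·632 + 157·157
1 = 157·5845 − 1452·632
1 = −1452·24012 + 5965·5845
So 5845·(5965) ≡ 1 (mod 24012), giving 5845⁻¹ ≡ 5965.
x ≡ 5845⁻¹·3985 ≡ 5965·3985 ≡ 22657 (mod 24012).

22657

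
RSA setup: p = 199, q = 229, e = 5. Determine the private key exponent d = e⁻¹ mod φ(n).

φ(n) = (p−1)(q−1) = 198·228 = 45144.
Need d with 5·d ≡ 1 (mod 45144). Apply the extended Euclidean algorithm:
45144 = 9028*5 + 4
5 = 1*4 + 1
4 = 4*1 + 0
Back-substitute:
1 = 5 − 4
1 = −45144 + 9029·5
So 5·9029 ≡ 1 (mod 45144), hence d = 9029.

9029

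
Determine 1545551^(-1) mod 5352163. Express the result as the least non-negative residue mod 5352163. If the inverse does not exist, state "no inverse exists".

Extended Euclidean algorithm:
5352163 = 3·1545551 + 715510
1545551 = 2·715510 + 114531
715510 = 6·114531 + 28324
114531 = 4·28324 + 1235
28324 = 22·1235 + 1154
1235 = 1·1154 + 81
1154 = 14·81 + 20
81 = 4·20 + 1
20 = 20·1 + 0
Since gcd(1545551, 5352163) = 1, back-substitute to write 1 as a combination:
1 = 81 − 4·20
1 = −4·1154 + 57·81
1 = 57·1235 − 61·1154
1 = −61·28324 + 1399·1235
1 = 1399·114531 − 5657·28324
1 = −5657·715510 + 35341·114531
1 = 35341·1545551 − 76339·715510
1 = −76339·5352163 + 264358·1545551
So 1545551·264358 ≡ 1 (mod 5352163).

264358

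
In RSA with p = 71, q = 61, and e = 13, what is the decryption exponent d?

φ(n) = (p−1)(q−1) = 70·60 = 4200.
Need d with 13·d ≡ 1 (mod 4200). Apply the extended Euclidean algorithm:
4200 = 323*13 + 1
13 = 13*1 + 0
Back-substitute:
1 = 4200 − 323·13
So 13·(-323) ≡ 1 (mod 4200), hence d ≡ -323 ≡ 3877 (mod 4200).

3877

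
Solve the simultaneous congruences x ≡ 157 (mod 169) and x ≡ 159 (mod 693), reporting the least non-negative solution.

Write x = 157 + 169·k. Then 169·k ≡ 159 − 157 ≡ 2 (mod 693).
Need 169⁻¹ mod 693. Extended Euclid on (693, 169):
693 = 4×169 + 17
169 = 9×17 + 16
17 = 1×16 + 1
16 = 16×1 + 0
Back-substitute:
1 = 17 − 16
1 = −169 + 10·17
1 = 10·693 − 41·169
169⁻¹ ≡ 652 (mod 693), so k ≡ 652·2 ≡ 611 (mod 693).
x = 157 + 169·611 = 103416.

103416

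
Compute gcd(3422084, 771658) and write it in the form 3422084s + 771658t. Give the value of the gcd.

2

Euclidean algorithm:
3422084 = 4*771658 + 335452
771658 = 2*335452 + 100754
335452 = 3*100754 + 33190
100754 = 3*33190 + 1184
33190 = 28*1184 + 38
1184 = 31*38 + 6
38 = 6*6 + 2
6 = 3*2 + 0
gcd(3422084, 771658) = 2.
Back-substituting:
2 = 38 − 6·6
2 = −6·1184 + 187·38
2 = 187·33190 − 5242·1184
2 = −5242·100754 + 15913·33190
2 = 15913·335452 − 52981·100754
2 = −52981·771658 + 121875·335452
2 = 121875·3422084 − 540481·771658
So 2 = (121875)·3422084 + (-540481)·771658.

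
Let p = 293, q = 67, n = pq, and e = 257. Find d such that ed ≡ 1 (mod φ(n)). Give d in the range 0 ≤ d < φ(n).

φ(n) = (p−1)(q−1) = 292·66 = 19272.
Need d with 257·d ≡ 1 (mod 19272). Apply the extended Euclidean algorithm:
19272 = 74×257 + 254
257 = 1×254 + 3
254 = 84×3 + 2
3 = 1×2 + 1
2 = 2×1 + 0
Back-substitute:
1 = 3 − 2
1 = −254 + 85·3
1 = 85·257 − 86·254
1 = −86·19272 + 6449·257
So 257·6449 ≡ 1 (mod 19272), hence d = 6449.

6449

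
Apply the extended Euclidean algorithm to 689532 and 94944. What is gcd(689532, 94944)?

12

Euclidean algorithm:
689532 = 7*94944 + 24924
94944 = 3*24924 + 20172
24924 = 1*20172 + 4752
20172 = 4*4752 + 1164
4752 = 4*1164 + 96
1164 = 12*96 + 12
96 = 8*12 + 0
gcd(689532, 94944) = 12.
Back-substituting:
12 = 1164 − 12·96
12 = −12·4752 + 49·1164
12 = 49·20172 − 208·4752
12 = −208·24924 + 257·20172
12 = 257·94944 − 979·24924
12 = −979·689532 + 7110·94944
So 12 = (-979)·689532 + (7110)·94944.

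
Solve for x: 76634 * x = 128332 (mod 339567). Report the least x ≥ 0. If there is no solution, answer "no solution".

First find gcd(76634, 339567):
339567 = 4×76634 + 33031
76634 = 2×33031 + 10572
33031 = 3×10572 + 1315
10572 = 8×1315 + 52
1315 = 25×52 + 15
52 = 3×15 + 7
15 = 2×7 + 1
7 = 7×1 + 0
gcd = 1, so a unique solution mod 339567 exists.
Back-substitute for the Bézout coefficients:
1 = 15 − 2·7
1 = −2·52 + 7·15
1 = 7·1315 − 177·52
1 = −177·10572 + 1423·1315
1 = 1423·33031 − 4446·10572
1 = −4446·76634 + 10315·33031
1 = 10315·339567 − 45706·76634
So 76634·(-45706) ≡ 1 (mod 339567), giving 76634⁻¹ ≡ 293861.
x ≡ 76634⁻¹·128332 ≡ 293861·128332 ≡ 137966 (mod 339567).

137966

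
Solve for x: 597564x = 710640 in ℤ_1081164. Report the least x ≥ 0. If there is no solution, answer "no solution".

First find gcd(597564, 1081164):
1081164 = 1*597564 + 483600
597564 = 1*483600 + 113964
483600 = 4*113964 + 27744
113964 = 4*27744 + 2988
27744 = 9*2988 + 852
2988 = 3*852 + 432
852 = 1*432 + 420
432 = 1*420 + 12
420 = 35*12 + 0
gcd = 12 and 12 | 710640, so solutions exist. Divide through by 12: 49797x ≡ 59220 (mod 90097).
Now find 49797⁻¹ mod 90097:
90097 = 1·49797 + 40300
49797 = 1·40300 + 9497
40300 = 4·9497 + 2312
9497 = 4·2312 + 249
2312 = 9·249 + 71
249 = 3·71 + 36
71 = 1·36 + 35
36 = 1·35 + 1
35 = 35·1 + 0
Back-substitute:
1 = 36 − 35
1 = −71 + 2·36
1 = 2·249 − 7·71
1 = −7·2312 + 65·249
1 = 65·9497 − 267·2312
1 = −267·40300 + 1133·9497
1 = 1133·49797 − 1400·40300
1 = −1400·90097 + 2533·49797
So 49797⁻¹ ≡ 2533 (mod 90097).
Then x ≡ 2533·59220 ≡ 82852 (mod 90097); the smallest non-negative solution is x = 82852.

82852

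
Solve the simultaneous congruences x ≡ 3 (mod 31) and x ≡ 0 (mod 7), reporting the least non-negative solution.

189

Write x = 3 + 31·k. Then 31·k ≡ 0 − 3 ≡ 4 (mod 7).
Need 31⁻¹ mod 7. Extended Euclid on (7, 3):
7 = 2×3 + 1
3 = 3×1 + 0
Back-substitute:
1 = 7 − 2·3
31⁻¹ ≡ 5 (mod 7), so k ≡ 5·4 ≡ 6 (mod 7).
x = 3 + 31·6 = 189.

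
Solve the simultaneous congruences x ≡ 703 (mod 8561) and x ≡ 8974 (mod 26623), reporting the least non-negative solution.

152771748

Write x = 703 + 8561·k. Then 8561·k ≡ 8974 − 703 ≡ 8271 (mod 26623).
Need 8561⁻¹ mod 26623. Extended Euclid on (26623, 8561):
26623 = 3·8561 + 940
8561 = 9·940 + 101
940 = 9·101 + 31
101 = 3·31 + 8
31 = 3·8 + 7
8 = 1·7 + 1
7 = 7·1 + 0
Back-substitute:
1 = 8 − 7
1 = −31 + 4·8
1 = 4·101 − 13·31
1 = −13·940 + 121·101
1 = 121·8561 − 1102·940
1 = −1102·26623 + 3427·8561
8561⁻¹ ≡ 3427 (mod 26623), so k ≡ 3427·8271 ≡ 17845 (mod 26623).
x = 703 + 8561·17845 = 152771748.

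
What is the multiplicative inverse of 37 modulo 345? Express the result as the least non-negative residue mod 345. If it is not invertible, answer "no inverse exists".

Extended Euclidean algorithm:
345 = 9×37 + 12
37 = 3×12 + 1
12 = 12×1 + 0
The gcd is 1. Working backward:
1 = 37 − 3·12
1 = −3·345 + 28·37
So 37·28 ≡ 1 (mod 345).

28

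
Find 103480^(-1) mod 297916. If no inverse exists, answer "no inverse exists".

Compute gcd(103480, 297916):
297916 = 2·103480 + 90956
103480 = 1·90956 + 12524
90956 = 7·12524 + 3288
12524 = 3·3288 + 2660
3288 = 1·2660 + 628
2660 = 4·628 + 148
628 = 4·148 + 36
148 = 4·36 + 4
36 = 9·4 + 0
gcd(103480, 297916) = 4 ≠ 1, so 103480 has no multiplicative inverse modulo 297916.

no inverse exists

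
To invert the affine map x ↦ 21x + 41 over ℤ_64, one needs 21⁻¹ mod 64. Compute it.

Run Euclid on (64, 21):
64 = 3×21 + 1
21 = 21×1 + 0
The gcd is 1. Working backward:
1 = 64 − 3·21
Thus 21·(-3) ≡ 1 (mod 64); reducing, -3 mod 64 = 61.

61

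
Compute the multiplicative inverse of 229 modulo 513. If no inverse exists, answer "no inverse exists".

Apply the Euclidean algorithm to 513 and 229:
513 = 2*229 + 55
229 = 4*55 + 9
55 = 6*9 + 1
9 = 9*1 + 0
gcd = 1, so the inverse exists. Back-substitute:
1 = 55 − 6·9
1 = −6·229 + 25·55
1 = 25·513 − 56·229
Thus 229·(-56) ≡ 1 (mod 513); reducing, -56 mod 513 = 457.

457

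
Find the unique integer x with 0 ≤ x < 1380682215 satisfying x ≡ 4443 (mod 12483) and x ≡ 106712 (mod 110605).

Write x = 4443 + 12483·k. Then 12483·k ≡ 106712 − 4443 ≡ 102269 (mod 110605).
Need 12483⁻¹ mod 110605. Extended Euclid on (110605, 12483):
110605 = 8*12483 + 10741
12483 = 1*10741 + 1742
10741 = 6*1742 + 289
1742 = 6*289 + 8
289 = 36*8 + 1
8 = 8*1 + 0
Back-substitute:
1 = 289 − 36·8
1 = −36·1742 + 217·289
1 = 217·10741 − 1338·1742
1 = −1338·12483 + 1555·10741
1 = 1555·110605 − 13778·12483
12483⁻¹ ≡ 96827 (mod 110605), so k ≡ 96827·102269 ≡ 45418 (mod 110605).
x = 4443 + 12483·45418 = 566957337.

566957337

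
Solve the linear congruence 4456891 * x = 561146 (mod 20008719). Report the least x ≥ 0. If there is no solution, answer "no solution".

16402460

First find gcd(4456891, 20008719):
20008719 = 4·4456891 + 2181155
4456891 = 2·2181155 + 94581
2181155 = 23·94581 + 5792
94581 = 16·5792 + 1909
5792 = 3·1909 + 65
1909 = 29·65 + 24
65 = 2·24 + 17
24 = 1·17 + 7
17 = 2·7 + 3
7 = 2·3 + 1
3 = 3·1 + 0
gcd = 1, so a unique solution mod 20008719 exists.
Back-substitute for the Bézout coefficients:
1 = 7 − 2·3
1 = −2·17 + 5·7
1 = 5·24 − 7·17
1 = −7·65 + 19·24
1 = 19·1909 − 558·65
1 = −558·5792 + 1693·1909
1 = 1693·94581 − 27646·5792
1 = −27646·2181155 + 637551·94581
1 = 637551·4456891 − 1302748·2181155
1 = −1302748·20008719 + 5848543·4456891
So 4456891·(5848543) ≡ 1 (mod 20008719), giving 4456891⁻¹ ≡ 5848543.
x ≡ 4456891⁻¹·561146 ≡ 5848543·561146 ≡ 16402460 (mod 20008719).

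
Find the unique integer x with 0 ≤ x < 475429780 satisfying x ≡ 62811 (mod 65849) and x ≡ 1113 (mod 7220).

53927293

Write x = 62811 + 65849·k. Then 65849·k ≡ 1113 − 62811 ≡ 3282 (mod 7220).
Need 65849⁻¹ mod 7220. Extended Euclid on (7220, 869):
7220 = 8·869 + 268
869 = 3·268 + 65
268 = 4·65 + 8
65 = 8·8 + 1
8 = 8·1 + 0
Back-substitute:
1 = 65 − 8·8
1 = −8·268 + 33·65
1 = 33·869 − 107·268
1 = −107·7220 + 889·869
65849⁻¹ ≡ 889 (mod 7220), so k ≡ 889·3282 ≡ 818 (mod 7220).
x = 62811 + 65849·818 = 53927293.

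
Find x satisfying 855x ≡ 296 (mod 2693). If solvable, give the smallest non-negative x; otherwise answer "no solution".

498

First find gcd(855, 2693):
2693 = 3·855 + 128
855 = 6·128 + 87
128 = 1·87 + 41
87 = 2·41 + 5
41 = 8·5 + 1
5 = 5·1 + 0
gcd = 1, so a unique solution mod 2693 exists.
Back-substitute for the Bézout coefficients:
1 = 41 − 8·5
1 = −8·87 + 17·41
1 = 17·128 − 25·87
1 = −25·855 + 167·128
1 = 167·2693 − 526·855
So 855·(-526) ≡ 1 (mod 2693), giving 855⁻¹ ≡ 2167.
x ≡ 855⁻¹·296 ≡ 2167·296 ≡ 498 (mod 2693).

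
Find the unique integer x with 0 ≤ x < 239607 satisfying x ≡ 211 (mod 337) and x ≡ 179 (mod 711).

188594

Write x = 211 + 337·k. Then 337·k ≡ 179 − 211 ≡ 679 (mod 711).
Need 337⁻¹ mod 711. Extended Euclid on (711, 337):
711 = 2×337 + 37
337 = 9×37 + 4
37 = 9×4 + 1
4 = 4×1 + 0
Back-substitute:
1 = 37 − 9·4
1 = −9·337 + 82·37
1 = 82·711 − 173·337
337⁻¹ ≡ 538 (mod 711), so k ≡ 538·679 ≡ 559 (mod 711).
x = 211 + 337·559 = 188594.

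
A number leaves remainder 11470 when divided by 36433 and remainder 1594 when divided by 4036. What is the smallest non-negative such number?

26388962

Write x = 11470 + 36433·k. Then 36433·k ≡ 1594 − 11470 ≡ 2232 (mod 4036).
Need 36433⁻¹ mod 4036. Extended Euclid on (4036, 109):
4036 = 37*109 + 3
109 = 36*3 + 1
3 = 3*1 + 0
Back-substitute:
1 = 109 − 36·3
1 = −36·4036 + 1333·109
36433⁻¹ ≡ 1333 (mod 4036), so k ≡ 1333·2232 ≡ 724 (mod 4036).
x = 11470 + 36433·724 = 26388962.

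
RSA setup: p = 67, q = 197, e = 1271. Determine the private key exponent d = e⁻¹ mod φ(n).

6239

φ(n) = (p−1)(q−1) = 66·196 = 12936.
Need d with 1271·d ≡ 1 (mod 12936). Apply the extended Euclidean algorithm:
12936 = 10·1271 + 226
1271 = 5·226 + 141
226 = 1·141 + 85
141 = 1·85 + 56
85 = 1·56 + 29
56 = 1·29 + 27
29 = 1·27 + 2
27 = 13·2 + 1
2 = 2·1 + 0
Back-substitute:
1 = 27 − 13·2
1 = −13·29 + 14·27
1 = 14·56 − 27·29
1 = −27·85 + 41·56
1 = 41·141 − 68·85
1 = −68·226 + 109·141
1 = 109·1271 − 613·226
1 = −613·12936 + 6239·1271
So 1271·6239 ≡ 1 (mod 12936), hence d = 6239.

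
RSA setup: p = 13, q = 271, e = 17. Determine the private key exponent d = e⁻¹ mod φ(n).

953

φ(n) = (p−1)(q−1) = 12·270 = 3240.
Need d with 17·d ≡ 1 (mod 3240). Apply the extended Euclidean algorithm:
3240 = 190·17 + 10
17 = 1·10 + 7
10 = 1·7 + 3
7 = 2·3 + 1
3 = 3·1 + 0
Back-substitute:
1 = 7 − 2·3
1 = −2·10 + 3·7
1 = 3·17 − 5·10
1 = −5·3240 + 953·17
So 17·953 ≡ 1 (mod 3240), hence d = 953.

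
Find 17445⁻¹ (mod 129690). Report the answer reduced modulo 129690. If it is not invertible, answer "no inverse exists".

no inverse exists

Euclidean algorithm on 129690, 17445:
129690 = 7*17445 + 7575
17445 = 2*7575 + 2295
7575 = 3*2295 + 690
2295 = 3*690 + 225
690 = 3*225 + 15
225 = 15*15 + 0
The gcd is 15, not 1, hence no inverse exists.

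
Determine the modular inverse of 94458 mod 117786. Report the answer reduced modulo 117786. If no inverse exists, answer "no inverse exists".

Euclidean algorithm on 117786, 94458:
117786 = 1*94458 + 23328
94458 = 4*23328 + 1146
23328 = 20*1146 + 408
1146 = 2*408 + 330
408 = 1*330 + 78
330 = 4*78 + 18
78 = 4*18 + 6
18 = 3*6 + 0
The gcd is 6, not 1, hence no inverse exists.

no inverse exists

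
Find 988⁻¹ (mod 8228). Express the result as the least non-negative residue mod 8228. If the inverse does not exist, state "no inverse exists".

Euclidean algorithm on 8228, 988:
8228 = 8×988 + 324
988 = 3×324 + 16
324 = 20×16 + 4
16 = 4×4 + 0
The gcd is 4, not 1, hence no inverse exists.

no inverse exists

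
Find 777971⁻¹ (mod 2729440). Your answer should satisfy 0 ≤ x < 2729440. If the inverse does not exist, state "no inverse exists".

388251

Run Euclid on (2729440, 777971):
2729440 = 3*777971 + 395527
777971 = 1*395527 + 382444
395527 = 1*382444 + 13083
382444 = 29*13083 + 3037
13083 = 4*3037 + 935
3037 = 3*935 + 232
935 = 4*232 + 7
232 = 33*7 + 1
7 = 7*1 + 0
The gcd is 1. Working backward:
1 = 232 − 33·7
1 = −33·935 + 133·232
1 = 133·3037 − 432·935
1 = −432·13083 + 1861·3037
1 = 1861·382444 − 54401·13083
1 = −54401·395527 + 56262·382444
1 = 56262·777971 − 110663·395527
1 = −110663·2729440 + 388251·777971
So 777971·388251 ≡ 1 (mod 2729440).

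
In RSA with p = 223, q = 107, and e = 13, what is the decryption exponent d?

10861

φ(n) = (p−1)(q−1) = 222·106 = 23532.
Need d with 13·d ≡ 1 (mod 23532). Apply the extended Euclidean algorithm:
23532 = 1810*13 + 2
13 = 6*2 + 1
2 = 2*1 + 0
Back-substitute:
1 = 13 − 6·2
1 = −6·23532 + 10861·13
So 13·10861 ≡ 1 (mod 23532), hence d = 10861.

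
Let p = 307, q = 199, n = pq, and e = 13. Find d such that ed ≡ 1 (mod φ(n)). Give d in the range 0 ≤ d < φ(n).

φ(n) = (p−1)(q−1) = 306·198 = 60588.
Need d with 13·d ≡ 1 (mod 60588). Apply the extended Euclidean algorithm:
60588 = 4660×13 + 8
13 = 1×8 + 5
8 = 1×5 + 3
5 = 1×3 + 2
3 = 1×2 + 1
2 = 2×1 + 0
Back-substitute:
1 = 3 − 2
1 = −5 + 2·3
1 = 2·8 − 3·5
1 = −3·13 + 5·8
1 = 5·60588 − 23303·13
So 13·(-23303) ≡ 1 (mod 60588), hence d ≡ -23303 ≡ 37285 (mod 60588).

37285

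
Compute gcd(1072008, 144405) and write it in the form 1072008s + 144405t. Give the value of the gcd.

Repeated division:
1072008 = 7·144405 + 61173
144405 = 2·61173 + 22059
61173 = 2·22059 + 17055
22059 = 1·17055 + 5004
17055 = 3·5004 + 2043
5004 = 2·2043 + 918
2043 = 2·918 + 207
918 = 4·207 + 90
207 = 2·90 + 27
90 = 3·27 + 9
27 = 3·9 + 0
gcd(1072008, 144405) = 9.
Express as a combination:
9 = 90 − 3·27
9 = −3·207 + 7·90
9 = 7·918 − 31·207
9 = −31·2043 + 69·918
9 = 69·5004 − 169·2043
9 = −169·17055 + 576·5004
9 = 576·22059 − 745·17055
9 = −745·61173 + 2066·22059
9 = 2066·144405 − 4877·61173
9 = −4877·1072008 + 36205·144405
So 9 = (-4877)·1072008 + (36205)·144405.

9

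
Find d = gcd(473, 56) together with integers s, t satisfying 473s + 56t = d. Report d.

Apply Euclid's algorithm to 473 and 56:
473 = 8×56 + 25
56 = 2×25 + 6
25 = 4×6 + 1
6 = 6×1 + 0
gcd(473, 56) = 1.
Back-substituting:
1 = 25 − 4·6
1 = −4·56 + 9·25
1 = 9·473 − 76·56
So 1 = (9)·473 + (-76)·56.

1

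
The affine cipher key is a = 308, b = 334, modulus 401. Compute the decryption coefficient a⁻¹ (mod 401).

Run Euclid on (401, 308):
401 = 1*308 + 93
308 = 3*93 + 29
93 = 3*29 + 6
29 = 4*6 + 5
6 = 1*5 + 1
5 = 5*1 + 0
The gcd is 1. Working backward:
1 = 6 − 5
1 = −29 + 5·6
1 = 5·93 − 16·29
1 = −16·308 + 53·93
1 = 53·401 − 69·308
Hence 308⁻¹ ≡ -69 ≡ 332 (mod 401).

332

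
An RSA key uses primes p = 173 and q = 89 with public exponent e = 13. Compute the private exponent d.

3493

φ(n) = (p−1)(q−1) = 172·88 = 15136.
Need d with 13·d ≡ 1 (mod 15136). Apply the extended Euclidean algorithm:
15136 = 1164×13 + 4
13 = 3×4 + 1
4 = 4×1 + 0
Back-substitute:
1 = 13 − 3·4
1 = −3·15136 + 3493·13
So 13·3493 ≡ 1 (mod 15136), hence d = 3493.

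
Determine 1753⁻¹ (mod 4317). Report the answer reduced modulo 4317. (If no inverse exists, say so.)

3625

Extended Euclidean algorithm:
4317 = 2*1753 + 811
1753 = 2*811 + 131
811 = 6*131 + 25
131 = 5*25 + 6
25 = 4*6 + 1
6 = 6*1 + 0
Since gcd(1753, 4317) = 1, back-substitute to write 1 as a combination:
1 = 25 − 4·6
1 = −4·131 + 21·25
1 = 21·811 − 130·131
1 = −130·1753 + 281·811
1 = 281·4317 − 692·1753
So 1753·(-692) ≡ 1 (mod 4317), and -692 ≡ 3625 (mod 4317).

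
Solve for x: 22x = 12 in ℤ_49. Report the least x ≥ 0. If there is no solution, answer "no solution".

5

First find gcd(22, 49):
49 = 2*22 + 5
22 = 4*5 + 2
5 = 2*2 + 1
2 = 2*1 + 0
gcd = 1, so a unique solution mod 49 exists.
Back-substitute for the Bézout coefficients:
1 = 5 − 2·2
1 = −2·22 + 9·5
1 = 9·49 − 20·22
So 22·(-20) ≡ 1 (mod 49), giving 22⁻¹ ≡ 29.
x ≡ 22⁻¹·12 ≡ 29·12 ≡ 5 (mod 49).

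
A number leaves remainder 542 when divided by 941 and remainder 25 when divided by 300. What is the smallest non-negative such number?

Write x = 542 + 941·k. Then 941·k ≡ 25 − 542 ≡ 83 (mod 300).
Need 941⁻¹ mod 300. Extended Euclid on (300, 41):
300 = 7·41 + 13
41 = 3·13 + 2
13 = 6·2 + 1
2 = 2·1 + 0
Back-substitute:
1 = 13 − 6·2
1 = −6·41 + 19·13
1 = 19·300 − 139·41
941⁻¹ ≡ 161 (mod 300), so k ≡ 161·83 ≡ 163 (mod 300).
x = 542 + 941·163 = 153925.

153925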